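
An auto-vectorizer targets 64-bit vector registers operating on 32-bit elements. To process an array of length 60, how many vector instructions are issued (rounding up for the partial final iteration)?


Width = 64 / 32 = 2 elements per vector op
Iterations = ceil(60 / 2) = 30

30


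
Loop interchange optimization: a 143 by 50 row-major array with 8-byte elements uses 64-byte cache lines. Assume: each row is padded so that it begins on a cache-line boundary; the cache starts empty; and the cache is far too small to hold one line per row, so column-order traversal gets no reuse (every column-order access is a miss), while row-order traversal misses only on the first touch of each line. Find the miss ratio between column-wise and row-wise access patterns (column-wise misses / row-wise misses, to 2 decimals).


Each row occupies 50 * 8 = 400 bytes and starts on a line boundary, so it spans ceil(400 / 64) = 7 cache lines.
Row-major traversal misses (one per line touched): 143 * ceil(50 * 8 / 64) = 1001
Column-major traversal misses (no reuse, every access misses): 143 * 50 = 7150
Ratio = 7150 / 1001 = 7.14

7.14


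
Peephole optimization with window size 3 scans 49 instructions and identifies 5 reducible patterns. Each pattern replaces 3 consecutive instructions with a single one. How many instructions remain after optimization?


Each match removes 2 instructions.
Total removed = 5 * 2 = 10
Remaining = 49 - 10 = 39

39


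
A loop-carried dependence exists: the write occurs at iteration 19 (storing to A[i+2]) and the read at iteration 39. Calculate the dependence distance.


Distance = read iteration - write iteration
= 39 - 19 = 20

20


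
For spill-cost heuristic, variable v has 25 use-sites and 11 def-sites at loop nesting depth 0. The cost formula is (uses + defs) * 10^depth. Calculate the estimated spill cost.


uses + defs = 25 + 11 = 36
10^0 = 1
Spill cost = 36 * 1 = 36

36


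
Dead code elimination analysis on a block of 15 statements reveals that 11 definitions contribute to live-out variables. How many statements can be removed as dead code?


Dead code = total statements - live definitions
= 15 - 11 = 4

4


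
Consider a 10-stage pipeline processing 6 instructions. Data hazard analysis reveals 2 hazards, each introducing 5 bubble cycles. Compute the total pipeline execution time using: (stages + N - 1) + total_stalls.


Base cycles = 10 + 6 - 1 = 15
Total stalls = 2 * 5 = 10
Total = 15 + 10 = 25

25


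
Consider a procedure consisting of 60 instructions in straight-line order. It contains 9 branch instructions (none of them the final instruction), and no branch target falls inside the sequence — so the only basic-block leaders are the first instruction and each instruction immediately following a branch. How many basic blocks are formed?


With no in-sequence branch targets, the leaders are the first instruction plus the instruction after each branch.
Number of basic blocks = branches + 1
= 9 + 1 = 10

10


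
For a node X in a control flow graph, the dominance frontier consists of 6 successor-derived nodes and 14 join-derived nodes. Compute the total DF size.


DF(X) = direct successor contributions + join point contributions
= 6 + 14 = 20

20


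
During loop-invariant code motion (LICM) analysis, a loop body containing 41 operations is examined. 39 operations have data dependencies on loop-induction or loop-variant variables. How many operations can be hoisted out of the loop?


Invariant candidates = total - loop-dependent
= 41 - 39 = 2

2


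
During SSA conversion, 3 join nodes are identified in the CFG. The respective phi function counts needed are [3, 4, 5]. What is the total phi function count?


Total phi functions = sum of phi functions at each join node
= 3 + 4 + 5 = 12

12


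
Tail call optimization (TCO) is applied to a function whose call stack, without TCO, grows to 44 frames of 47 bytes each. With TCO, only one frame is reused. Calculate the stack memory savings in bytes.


Without TCO: 44 * 47 = 2068 bytes
With TCO: reuse 1 frame = 47 bytes
Savings = 2068 - 47 = 2021

2021


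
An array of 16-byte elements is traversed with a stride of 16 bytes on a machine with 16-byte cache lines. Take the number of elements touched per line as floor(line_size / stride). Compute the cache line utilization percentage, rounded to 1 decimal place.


Elements per cache line = floor(16 / 16) = 1
Bytes used = 1 * 16 = 16
Utilization = 16 / 16 * 100 = 100.0%

100.0


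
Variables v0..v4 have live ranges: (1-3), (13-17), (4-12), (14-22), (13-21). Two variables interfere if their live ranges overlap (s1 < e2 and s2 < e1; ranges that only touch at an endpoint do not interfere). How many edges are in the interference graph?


Check all pairs for overlapping intervals.
Two intervals (s1,e1) and (s2,e2) overlap if s1 < e2 and s2 < e1.
v0 (1-3) vs v1..v4: overlaps none -> 0
v1 (13-17) vs v2..v4: overlaps v3, v4 -> 2
v2 (4-12) vs v3..v4: overlaps none -> 0
v3 (14-22) vs v4: overlaps v4 -> 1
Total overlapping pairs = 0 + 2 + 0 + 1 = 3

3


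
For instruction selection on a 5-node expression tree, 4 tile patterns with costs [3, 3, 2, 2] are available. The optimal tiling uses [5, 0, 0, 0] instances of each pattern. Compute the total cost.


Total cost = sum(count_i * cost_i)
= 5*3 + 0*3 + 0*2 + 0*2
= 15

15


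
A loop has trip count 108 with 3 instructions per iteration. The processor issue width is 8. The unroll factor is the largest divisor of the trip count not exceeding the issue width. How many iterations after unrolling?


Largest divisor of 108 <= 8 is 6
New iterations = 108 / 6 = 18

18


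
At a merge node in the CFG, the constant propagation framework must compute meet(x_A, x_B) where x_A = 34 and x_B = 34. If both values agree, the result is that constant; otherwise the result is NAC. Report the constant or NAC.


Meet operation: if both paths give the same constant, result is that constant; if they differ, result is NAC (not-a-constant).
Path A: 34, Path B: 34 -> equal
Result: constant -> 34

34


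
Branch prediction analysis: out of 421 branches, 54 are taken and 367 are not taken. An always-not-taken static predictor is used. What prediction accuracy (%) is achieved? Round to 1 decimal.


Predictor: always-not-taken
Correct predictions = 367
Accuracy = 367 / 421 * 100 = 87.2%

87.2


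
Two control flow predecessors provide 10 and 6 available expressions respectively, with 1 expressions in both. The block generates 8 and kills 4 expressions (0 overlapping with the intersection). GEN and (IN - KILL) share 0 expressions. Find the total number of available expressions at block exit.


IN = intersection of predecessors = 1
IN - KILL = 1 - 0 = 1
|OUT| = |GEN| + |IN - KILL| - |GEN ∩ (IN - KILL)| = 8 + 1 - 0 = 9

9


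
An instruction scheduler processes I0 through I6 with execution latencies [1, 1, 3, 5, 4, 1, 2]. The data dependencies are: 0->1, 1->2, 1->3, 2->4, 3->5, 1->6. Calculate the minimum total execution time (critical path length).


Compute longest path through dependency graph: dist(Ik) = max over predecessors of dist + latency(Ik).
dist(I0) = latency 1 = 1
dist(I1) = dist(I0) + 1 = 1 + 1 = 2
dist(I2) = dist(I1) + 3 = 2 + 3 = 5
dist(I3) = dist(I1) + 5 = 2 + 5 = 7
dist(I4) = dist(I2) + 4 = 5 + 4 = 9
dist(I5) = dist(I3) + 1 = 7 + 1 = 8
dist(I6) = dist(I1) + 2 = 2 + 2 = 4
Critical path = max dist = 9

9


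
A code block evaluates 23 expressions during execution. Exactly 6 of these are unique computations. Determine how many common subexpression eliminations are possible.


CSE count = total expressions - unique expressions
= 23 - 6 = 17

17


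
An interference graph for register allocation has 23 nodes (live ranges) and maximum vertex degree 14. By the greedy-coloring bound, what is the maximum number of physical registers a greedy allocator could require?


Greedy coloring never needs more than (max_degree + 1) colors: when coloring a vertex, at most max_degree neighbors are already colored.
Upper bound = 14 + 1 = 15

15


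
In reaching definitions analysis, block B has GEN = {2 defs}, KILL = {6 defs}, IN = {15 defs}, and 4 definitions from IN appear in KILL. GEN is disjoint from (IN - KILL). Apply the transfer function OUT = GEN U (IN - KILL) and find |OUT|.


IN - KILL: 15 - 4 = 11 surviving definitions
OUT = GEN + surviving = 2 + 11 = 13

13


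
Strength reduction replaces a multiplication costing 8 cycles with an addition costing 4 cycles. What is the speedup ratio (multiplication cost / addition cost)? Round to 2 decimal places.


Ratio = mult_cost / add_cost = 8 / 4 = 2.0

2.0


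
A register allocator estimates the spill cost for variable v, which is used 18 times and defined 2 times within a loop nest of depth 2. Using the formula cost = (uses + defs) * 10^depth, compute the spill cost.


uses + defs = 18 + 2 = 20
10^2 = 100
Spill cost = 20 * 100 = 2000

2000


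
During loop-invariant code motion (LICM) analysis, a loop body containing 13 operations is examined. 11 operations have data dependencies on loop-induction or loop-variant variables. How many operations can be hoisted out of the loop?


Invariant candidates = total - loop-dependent
= 13 - 11 = 2

2


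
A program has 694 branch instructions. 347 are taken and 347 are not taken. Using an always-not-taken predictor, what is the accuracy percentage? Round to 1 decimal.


Predictor: always-not-taken
Correct predictions = 347
Accuracy = 347 / 694 * 100 = 50.0%

50.0


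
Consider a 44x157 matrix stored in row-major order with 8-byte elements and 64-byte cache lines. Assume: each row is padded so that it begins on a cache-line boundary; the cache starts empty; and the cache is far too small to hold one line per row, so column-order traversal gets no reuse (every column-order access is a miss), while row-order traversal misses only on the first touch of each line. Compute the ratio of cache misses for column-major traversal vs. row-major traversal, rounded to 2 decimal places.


Each row occupies 157 * 8 = 1256 bytes and starts on a line boundary, so it spans ceil(1256 / 64) = 20 cache lines.
Row-major traversal misses (one per line touched): 44 * ceil(157 * 8 / 64) = 880
Column-major traversal misses (no reuse, every access misses): 44 * 157 = 6908
Ratio = 6908 / 880 = 7.85

7.85


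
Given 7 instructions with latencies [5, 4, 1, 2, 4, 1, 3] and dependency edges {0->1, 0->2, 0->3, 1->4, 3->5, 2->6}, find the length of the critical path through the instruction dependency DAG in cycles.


Compute longest path through dependency graph: dist(Ik) = max over predecessors of dist + latency(Ik).
dist(I0) = latency 5 = 5
dist(I1) = dist(I0) + 4 = 5 + 4 = 9
dist(I2) = dist(I0) + 1 = 5 + 1 = 6
dist(I3) = dist(I0) + 2 = 5 + 2 = 7
dist(I4) = dist(I1) + 4 = 9 + 4 = 13
dist(I5) = dist(I3) + 1 = 7 + 1 = 8
dist(I6) = dist(I2) + 3 = 6 + 3 = 9
Critical path = max dist = 13

13


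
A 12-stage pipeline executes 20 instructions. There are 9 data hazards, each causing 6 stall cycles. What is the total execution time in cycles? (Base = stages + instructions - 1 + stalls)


Base cycles = 12 + 20 - 1 = 31
Total stalls = 9 * 6 = 54
Total = 31 + 54 = 85

85


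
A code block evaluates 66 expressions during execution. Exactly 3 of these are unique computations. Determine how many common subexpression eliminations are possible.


CSE count = total expressions - unique expressions
= 66 - 3 = 63

63


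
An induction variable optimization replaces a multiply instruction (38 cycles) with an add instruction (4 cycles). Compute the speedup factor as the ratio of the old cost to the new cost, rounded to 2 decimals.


Ratio = mult_cost / add_cost = 38 / 4 = 9.5

9.5


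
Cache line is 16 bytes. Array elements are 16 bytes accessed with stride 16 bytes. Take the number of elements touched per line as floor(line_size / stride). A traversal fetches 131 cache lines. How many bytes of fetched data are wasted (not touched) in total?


Elements per line = floor(16 / 16) = 1
Bytes used per line = 1 * 16 = 16
Wasted per line = 16 - 16 = 0
Total wasted = 0 * 131 = 0

0


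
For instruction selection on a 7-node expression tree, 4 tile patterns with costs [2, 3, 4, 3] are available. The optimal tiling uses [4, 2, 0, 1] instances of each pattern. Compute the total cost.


Total cost = sum(count_i * cost_i)
= 4*2 + 2*3 + 0*4 + 1*3
= 17

17


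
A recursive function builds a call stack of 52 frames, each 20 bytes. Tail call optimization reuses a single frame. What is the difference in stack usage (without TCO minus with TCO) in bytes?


Without TCO: 52 * 20 = 1040 bytes
With TCO: reuse 1 frame = 20 bytes
Savings = 1040 - 20 = 1020

1020


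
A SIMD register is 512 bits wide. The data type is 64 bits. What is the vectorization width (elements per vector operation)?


Width = SIMD bits / data type bits
= 512 / 64 = 8

8


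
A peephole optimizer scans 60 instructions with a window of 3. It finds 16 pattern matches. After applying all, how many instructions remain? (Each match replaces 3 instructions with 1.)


Each match removes 2 instructions.
Total removed = 16 * 2 = 32
Remaining = 60 - 32 = 28

28


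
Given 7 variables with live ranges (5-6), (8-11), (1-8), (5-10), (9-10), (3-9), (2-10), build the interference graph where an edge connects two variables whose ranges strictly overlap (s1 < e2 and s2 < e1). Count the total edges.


Check all pairs for overlapping intervals.
Two intervals (s1,e1) and (s2,e2) overlap if s1 < e2 and s2 < e1.
v0 (5-6) vs v1..v6: overlaps v2, v3, v5, v6 -> 4
v1 (8-11) vs v2..v6: overlaps v3, v4, v5, v6 -> 4
v2 (1-8) vs v3..v6: overlaps v3, v5, v6 -> 3
v3 (5-10) vs v4..v6: overlaps v4, v5, v6 -> 3
v4 (9-10) vs v5..v6: overlaps v6 -> 1
v5 (3-9) vs v6: overlaps v6 -> 1
Total overlapping pairs = 4 + 4 + 3 + 3 + 1 + 1 = 16

16


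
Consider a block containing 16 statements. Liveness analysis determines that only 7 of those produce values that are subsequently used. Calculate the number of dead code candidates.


Dead code = total statements - live definitions
= 16 - 7 = 9

9


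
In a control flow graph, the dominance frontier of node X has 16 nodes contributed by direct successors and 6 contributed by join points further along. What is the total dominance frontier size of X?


DF(X) = direct successor contributions + join point contributions
= 16 + 6 = 22

22


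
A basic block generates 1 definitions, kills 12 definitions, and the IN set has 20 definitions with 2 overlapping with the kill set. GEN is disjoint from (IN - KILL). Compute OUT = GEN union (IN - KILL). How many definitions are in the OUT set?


IN - KILL: 20 - 2 = 18 surviving definitions
OUT = GEN + surviving = 1 + 18 = 19

19


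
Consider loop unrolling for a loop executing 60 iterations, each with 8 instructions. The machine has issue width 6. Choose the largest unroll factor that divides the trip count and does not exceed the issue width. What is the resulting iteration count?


Largest divisor of 60 <= 6 is 6
New iterations = 60 / 6 = 10

10


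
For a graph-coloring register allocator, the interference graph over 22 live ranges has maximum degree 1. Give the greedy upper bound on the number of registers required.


Greedy coloring never needs more than (max_degree + 1) colors: when coloring a vertex, at most max_degree neighbors are already colored.
Upper bound = 1 + 1 = 2

2


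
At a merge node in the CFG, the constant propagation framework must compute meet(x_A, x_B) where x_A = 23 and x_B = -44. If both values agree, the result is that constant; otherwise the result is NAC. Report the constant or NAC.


Meet operation: if both paths give the same constant, result is that constant; if they differ, result is NAC (not-a-constant).
Path A: 23, Path B: -44 -> differ
Result: not-a-constant -> NAC

NAC


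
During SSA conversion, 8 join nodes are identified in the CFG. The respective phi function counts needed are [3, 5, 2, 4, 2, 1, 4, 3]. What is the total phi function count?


Total phi functions = sum of phi functions at each join node
= 3 + 5 + 2 + 4 + 2 + 1 + 4 + 3 = 24

24


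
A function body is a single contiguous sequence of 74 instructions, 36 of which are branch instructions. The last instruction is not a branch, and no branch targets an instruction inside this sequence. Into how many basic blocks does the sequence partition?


With no in-sequence branch targets, the leaders are the first instruction plus the instruction after each branch.
Number of basic blocks = branches + 1
= 36 + 1 = 37

37


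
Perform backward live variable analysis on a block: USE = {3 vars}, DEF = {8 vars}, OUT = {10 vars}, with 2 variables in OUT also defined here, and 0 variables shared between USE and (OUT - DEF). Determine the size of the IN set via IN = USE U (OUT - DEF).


OUT - DEF: 10 - 2 = 8
|IN| = |USE| + |OUT - DEF| - |USE ∩ (OUT - DEF)| = 3 + 8 - 0 = 11

11


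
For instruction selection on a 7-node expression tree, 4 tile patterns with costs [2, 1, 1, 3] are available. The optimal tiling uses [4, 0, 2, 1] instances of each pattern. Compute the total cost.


Total cost = sum(count_i * cost_i)
= 4*2 + 0*1 + 2*1 + 1*3
= 13

13


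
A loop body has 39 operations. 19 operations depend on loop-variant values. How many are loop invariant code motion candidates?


Invariant candidates = total - loop-dependent
= 39 - 19 = 20

20


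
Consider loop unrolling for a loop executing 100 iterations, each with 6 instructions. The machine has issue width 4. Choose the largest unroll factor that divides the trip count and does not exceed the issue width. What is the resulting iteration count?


Largest divisor of 100 <= 4 is 4
New iterations = 100 / 4 = 25

25


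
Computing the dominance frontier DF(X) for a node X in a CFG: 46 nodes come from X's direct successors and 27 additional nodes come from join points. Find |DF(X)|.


DF(X) = direct successor contributions + join point contributions
= 46 + 27 = 73

73


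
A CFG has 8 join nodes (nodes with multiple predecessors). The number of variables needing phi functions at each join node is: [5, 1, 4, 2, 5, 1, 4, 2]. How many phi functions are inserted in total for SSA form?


Total phi functions = sum of phi functions at each join node
= 5 + 1 + 4 + 2 + 5 + 1 + 4 + 2 = 24

24


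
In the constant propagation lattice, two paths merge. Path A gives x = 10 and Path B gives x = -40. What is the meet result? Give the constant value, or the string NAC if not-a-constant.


Meet operation: if both paths give the same constant, result is that constant; if they differ, result is NAC (not-a-constant).
Path A: 10, Path B: -40 -> differ
Result: not-a-constant -> NAC

NAC


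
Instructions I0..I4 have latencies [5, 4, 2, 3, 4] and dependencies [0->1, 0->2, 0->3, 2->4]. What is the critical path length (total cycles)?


Compute longest path through dependency graph: dist(Ik) = max over predecessors of dist + latency(Ik).
dist(I0) = latency 5 = 5
dist(I1) = dist(I0) + 4 = 5 + 4 = 9
dist(I2) = dist(I0) + 2 = 5 + 2 = 7
dist(I3) = dist(I0) + 3 = 5 + 3 = 8
dist(I4) = dist(I2) + 4 = 7 + 4 = 11
Critical path = max dist = 11

11


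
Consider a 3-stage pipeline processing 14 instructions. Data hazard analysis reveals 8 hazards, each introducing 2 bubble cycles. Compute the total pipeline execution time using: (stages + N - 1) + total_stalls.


Base cycles = 3 + 14 - 1 = 16
Total stalls = 8 * 2 = 16
Total = 16 + 16 = 32

32


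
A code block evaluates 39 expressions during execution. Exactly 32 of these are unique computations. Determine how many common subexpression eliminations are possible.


CSE count = total expressions - unique expressions
= 39 - 32 = 7

7


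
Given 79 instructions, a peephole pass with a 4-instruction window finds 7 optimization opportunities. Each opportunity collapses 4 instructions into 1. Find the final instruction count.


Each match removes 3 instructions.
Total removed = 7 * 3 = 21
Remaining = 79 - 21 = 58

58


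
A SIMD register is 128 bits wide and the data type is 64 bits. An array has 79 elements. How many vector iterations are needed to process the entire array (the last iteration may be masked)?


Width = 128 / 64 = 2 elements per vector op
Iterations = ceil(79 / 2) = 40

40


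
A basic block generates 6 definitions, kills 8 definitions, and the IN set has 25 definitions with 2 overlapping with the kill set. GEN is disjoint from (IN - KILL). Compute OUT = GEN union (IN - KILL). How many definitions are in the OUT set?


IN - KILL: 25 - 2 = 23 surviving definitions
OUT = GEN + surviving = 6 + 23 = 29

29


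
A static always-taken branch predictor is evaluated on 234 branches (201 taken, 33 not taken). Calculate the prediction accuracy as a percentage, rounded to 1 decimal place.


Predictor: always-taken
Correct predictions = 201
Accuracy = 201 / 234 * 100 = 85.9%

85.9


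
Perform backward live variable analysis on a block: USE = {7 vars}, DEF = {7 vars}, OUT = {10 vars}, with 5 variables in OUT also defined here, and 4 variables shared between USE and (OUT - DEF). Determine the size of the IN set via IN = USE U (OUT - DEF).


OUT - DEF: 10 - 5 = 5
|IN| = |USE| + |OUT - DEF| - |USE ∩ (OUT - DEF)| = 7 + 5 - 4 = 8

8


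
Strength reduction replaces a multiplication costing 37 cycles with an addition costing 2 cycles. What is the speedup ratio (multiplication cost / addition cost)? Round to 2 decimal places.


Ratio = mult_cost / add_cost = 37 / 2 = 18.5

18.5


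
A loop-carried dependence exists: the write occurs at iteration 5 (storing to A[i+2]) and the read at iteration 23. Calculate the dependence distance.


Distance = read iteration - write iteration
= 23 - 5 = 18

18


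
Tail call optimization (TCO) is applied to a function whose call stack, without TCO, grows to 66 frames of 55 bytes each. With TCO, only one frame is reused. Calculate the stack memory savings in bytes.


Without TCO: 66 * 55 = 3630 bytes
With TCO: reuse 1 frame = 55 bytes
Savings = 3630 - 55 = 3575

3575


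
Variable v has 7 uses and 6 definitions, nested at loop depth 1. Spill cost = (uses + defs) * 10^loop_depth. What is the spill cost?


uses + defs = 7 + 6 = 13
10^1 = 10
Spill cost = 13 * 10 = 130

130


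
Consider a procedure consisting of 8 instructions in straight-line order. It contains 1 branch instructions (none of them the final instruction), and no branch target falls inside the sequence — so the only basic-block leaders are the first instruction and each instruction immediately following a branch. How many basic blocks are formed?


With no in-sequence branch targets, the leaders are the first instruction plus the instruction after each branch.
Number of basic blocks = branches + 1
= 1 + 1 = 2

2


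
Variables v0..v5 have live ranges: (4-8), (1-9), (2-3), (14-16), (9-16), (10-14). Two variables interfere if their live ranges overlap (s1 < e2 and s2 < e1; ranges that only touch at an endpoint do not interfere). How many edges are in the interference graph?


Check all pairs for overlapping intervals.
Two intervals (s1,e1) and (s2,e2) overlap if s1 < e2 and s2 < e1.
v0 (4-8) vs v1..v5: overlaps v1 -> 1
v1 (1-9) vs v2..v5: overlaps v2 -> 1
v2 (2-3) vs v3..v5: overlaps none -> 0
v3 (14-16) vs v4..v5: overlaps v4 -> 1
v4 (9-16) vs v5: overlaps v5 -> 1
Total overlapping pairs = 1 + 1 + 0 + 1 + 1 = 4

4


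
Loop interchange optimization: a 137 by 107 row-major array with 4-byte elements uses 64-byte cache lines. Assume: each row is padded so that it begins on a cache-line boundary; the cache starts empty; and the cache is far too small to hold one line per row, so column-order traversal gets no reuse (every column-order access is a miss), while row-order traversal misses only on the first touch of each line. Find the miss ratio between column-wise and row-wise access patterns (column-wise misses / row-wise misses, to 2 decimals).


Each row occupies 107 * 4 = 428 bytes and starts on a line boundary, so it spans ceil(428 / 64) = 7 cache lines.
Row-major traversal misses (one per line touched): 137 * ceil(107 * 4 / 64) = 959
Column-major traversal misses (no reuse, every access misses): 137 * 107 = 14659
Ratio = 14659 / 959 = 15.29

15.29


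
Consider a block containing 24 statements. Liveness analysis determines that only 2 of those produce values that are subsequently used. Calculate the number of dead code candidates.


Dead code = total statements - live definitions
= 24 - 2 = 22

22


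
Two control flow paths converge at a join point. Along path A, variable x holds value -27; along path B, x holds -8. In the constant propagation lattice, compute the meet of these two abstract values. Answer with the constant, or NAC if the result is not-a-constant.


Meet operation: if both paths give the same constant, result is that constant; if they differ, result is NAC (not-a-constant).
Path A: -27, Path B: -8 -> differ
Result: not-a-constant -> NAC

NAC


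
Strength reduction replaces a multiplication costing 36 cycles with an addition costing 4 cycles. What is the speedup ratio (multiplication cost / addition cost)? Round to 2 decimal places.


Ratio = mult_cost / add_cost = 36 / 4 = 9.0

9.0


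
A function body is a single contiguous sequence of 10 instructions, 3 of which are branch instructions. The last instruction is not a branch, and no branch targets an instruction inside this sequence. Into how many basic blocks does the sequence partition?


With no in-sequence branch targets, the leaders are the first instruction plus the instruction after each branch.
Number of basic blocks = branches + 1
= 3 + 1 = 4

4


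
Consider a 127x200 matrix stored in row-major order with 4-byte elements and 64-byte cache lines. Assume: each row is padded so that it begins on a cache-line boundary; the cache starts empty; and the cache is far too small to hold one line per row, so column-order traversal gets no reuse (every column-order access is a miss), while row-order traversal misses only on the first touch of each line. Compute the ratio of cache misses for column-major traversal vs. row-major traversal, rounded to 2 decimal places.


Each row occupies 200 * 4 = 800 bytes and starts on a line boundary, so it spans ceil(800 / 64) = 13 cache lines.
Row-major traversal misses (one per line touched): 127 * ceil(200 * 4 / 64) = 1651
Column-major traversal misses (no reuse, every access misses): 127 * 200 = 25400
Ratio = 25400 / 1651 = 15.38

15.38


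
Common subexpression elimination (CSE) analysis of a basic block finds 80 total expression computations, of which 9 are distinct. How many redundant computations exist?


CSE count = total expressions - unique expressions
= 80 - 9 = 71

71


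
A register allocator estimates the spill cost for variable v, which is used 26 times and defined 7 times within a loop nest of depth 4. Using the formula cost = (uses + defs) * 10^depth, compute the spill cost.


uses + defs = 26 + 7 = 33
10^4 = 10000
Spill cost = 33 * 10000 = 330000

330000


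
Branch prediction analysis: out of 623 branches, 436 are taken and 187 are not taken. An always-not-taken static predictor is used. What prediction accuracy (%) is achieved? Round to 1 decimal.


Predictor: always-not-taken
Correct predictions = 187
Accuracy = 187 / 623 * 100 = 30.0%

30.0


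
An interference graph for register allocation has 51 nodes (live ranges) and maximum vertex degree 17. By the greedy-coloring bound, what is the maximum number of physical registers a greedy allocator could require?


Greedy coloring never needs more than (max_degree + 1) colors: when coloring a vertex, at most max_degree neighbors are already colored.
Upper bound = 17 + 1 = 18

18


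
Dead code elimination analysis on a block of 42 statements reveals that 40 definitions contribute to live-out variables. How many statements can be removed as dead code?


Dead code = total statements - live definitions
= 42 - 40 = 2

2


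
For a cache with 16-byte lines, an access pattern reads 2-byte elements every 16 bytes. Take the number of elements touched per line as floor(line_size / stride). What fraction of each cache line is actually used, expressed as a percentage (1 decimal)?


Elements per cache line = floor(16 / 16) = 1
Bytes used = 1 * 2 = 2
Utilization = 2 / 16 * 100 = 12.5%

12.5


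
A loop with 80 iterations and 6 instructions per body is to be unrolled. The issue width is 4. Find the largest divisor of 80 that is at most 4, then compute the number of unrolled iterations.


Largest divisor of 80 <= 4 is 4
New iterations = 80 / 4 = 20

20


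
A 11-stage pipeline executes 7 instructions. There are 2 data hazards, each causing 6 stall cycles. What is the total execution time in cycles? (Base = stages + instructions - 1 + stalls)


Base cycles = 11 + 7 - 1 = 17
Total stalls = 2 * 6 = 12
Total = 17 + 12 = 29

29


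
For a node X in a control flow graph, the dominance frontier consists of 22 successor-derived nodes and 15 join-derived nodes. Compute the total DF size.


DF(X) = direct successor contributions + join point contributions
= 22 + 15 = 37

37


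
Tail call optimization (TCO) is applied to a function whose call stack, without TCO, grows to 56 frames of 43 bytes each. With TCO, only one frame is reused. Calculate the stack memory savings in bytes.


Without TCO: 56 * 43 = 2408 bytes
With TCO: reuse 1 frame = 43 bytes
Savings = 2408 - 43 = 2365

2365


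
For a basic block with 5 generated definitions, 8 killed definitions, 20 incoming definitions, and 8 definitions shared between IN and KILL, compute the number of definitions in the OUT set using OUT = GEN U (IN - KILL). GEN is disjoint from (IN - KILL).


IN - KILL: 20 - 8 = 12 surviving definitions
OUT = GEN + surviving = 5 + 12 = 17

17


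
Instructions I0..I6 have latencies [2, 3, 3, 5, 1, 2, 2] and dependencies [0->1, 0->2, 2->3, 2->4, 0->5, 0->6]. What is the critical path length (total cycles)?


Compute longest path through dependency graph: dist(Ik) = max over predecessors of dist + latency(Ik).
dist(I0) = latency 2 = 2
dist(I1) = dist(I0) + 3 = 2 + 3 = 5
dist(I2) = dist(I0) + 3 = 2 + 3 = 5
dist(I3) = dist(I2) + 5 = 5 + 5 = 10
dist(I4) = dist(I2) + 1 = 5 + 1 = 6
dist(I5) = dist(I0) + 2 = 2 + 2 = 4
dist(I6) = dist(I0) + 2 = 2 + 2 = 4
Critical path = max dist = 10

10


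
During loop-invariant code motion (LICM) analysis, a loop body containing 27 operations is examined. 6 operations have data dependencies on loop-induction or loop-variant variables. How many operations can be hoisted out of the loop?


Invariant candidates = total - loop-dependent
= 27 - 6 = 21

21


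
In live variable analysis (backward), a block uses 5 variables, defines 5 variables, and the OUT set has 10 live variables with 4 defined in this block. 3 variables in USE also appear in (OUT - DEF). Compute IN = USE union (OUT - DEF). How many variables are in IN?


OUT - DEF: 10 - 4 = 6
|IN| = |USE| + |OUT - DEF| - |USE ∩ (OUT - DEF)| = 5 + 6 - 3 = 8

8


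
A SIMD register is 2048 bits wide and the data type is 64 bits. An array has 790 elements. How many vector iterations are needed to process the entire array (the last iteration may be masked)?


Width = 2048 / 64 = 32 elements per vector op
Iterations = ceil(790 / 32) = 25

25


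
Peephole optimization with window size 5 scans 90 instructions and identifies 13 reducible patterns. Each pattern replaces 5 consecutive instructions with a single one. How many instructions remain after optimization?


Each match removes 4 instructions.
Total removed = 13 * 4 = 52
Remaining = 90 - 52 = 38

38


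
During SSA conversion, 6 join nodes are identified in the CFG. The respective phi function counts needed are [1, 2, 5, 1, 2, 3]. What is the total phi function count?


Total phi functions = sum of phi functions at each join node
= 1 + 2 + 5 + 1 + 2 + 3 = 14

14


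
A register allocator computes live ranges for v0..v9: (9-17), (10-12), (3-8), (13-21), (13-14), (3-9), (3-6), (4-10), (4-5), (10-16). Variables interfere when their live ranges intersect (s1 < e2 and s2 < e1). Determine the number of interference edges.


Check all pairs for overlapping intervals.
Two intervals (s1,e1) and (s2,e2) overlap if s1 < e2 and s2 < e1.
v0 (9-17) vs v1..v9: overlaps v1, v3, v4, v7, v9 -> 5
v1 (10-12) vs v2..v9: overlaps v9 -> 1
v2 (3-8) vs v3..v9: overlaps v5, v6, v7, v8 -> 4
v3 (13-21) vs v4..v9: overlaps v4, v9 -> 2
v4 (13-14) vs v5..v9: overlaps v9 -> 1
v5 (3-9) vs v6..v9: overlaps v6, v7, v8 -> 3
v6 (3-6) vs v7..v9: overlaps v7, v8 -> 2
v7 (4-10) vs v8..v9: overlaps v8 -> 1
v8 (4-5) vs v9: overlaps none -> 0
Total overlapping pairs = 5 + 1 + 4 + 2 + 1 + 3 + 2 + 1 + 0 = 19

19


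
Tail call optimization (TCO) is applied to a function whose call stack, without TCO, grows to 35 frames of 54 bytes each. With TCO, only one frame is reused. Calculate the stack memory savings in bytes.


Without TCO: 35 * 54 = 1890 bytes
With TCO: reuse 1 frame = 54 bytes
Savings = 1890 - 54 = 1836

1836


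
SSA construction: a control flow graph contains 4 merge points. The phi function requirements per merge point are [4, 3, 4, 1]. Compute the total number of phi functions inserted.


Total phi functions = sum of phi functions at each join node
= 4 + 3 + 4 + 1 = 12

12


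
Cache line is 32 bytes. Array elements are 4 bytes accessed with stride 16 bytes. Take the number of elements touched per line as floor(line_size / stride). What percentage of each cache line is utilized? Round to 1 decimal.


Elements per cache line = floor(32 / 16) = 2
Bytes used = 2 * 4 = 8
Utilization = 8 / 32 * 100 = 25.0%

25.0


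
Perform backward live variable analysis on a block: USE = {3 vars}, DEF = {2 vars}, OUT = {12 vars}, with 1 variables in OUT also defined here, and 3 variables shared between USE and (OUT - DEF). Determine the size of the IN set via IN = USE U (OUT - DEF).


OUT - DEF: 12 - 1 = 11
|IN| = |USE| + |OUT - DEF| - |USE ∩ (OUT - DEF)| = 3 + 11 - 3 = 11

11


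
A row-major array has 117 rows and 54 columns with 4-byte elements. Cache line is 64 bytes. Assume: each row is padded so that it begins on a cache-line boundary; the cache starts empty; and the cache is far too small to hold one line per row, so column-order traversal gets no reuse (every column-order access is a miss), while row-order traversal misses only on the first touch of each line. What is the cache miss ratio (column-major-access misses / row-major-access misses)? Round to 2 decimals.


Each row occupies 54 * 4 = 216 bytes and starts on a line boundary, so it spans ceil(216 / 64) = 4 cache lines.
Row-major traversal misses (one per line touched): 117 * ceil(54 * 4 / 64) = 468
Column-major traversal misses (no reuse, every access misses): 117 * 54 = 6318
Ratio = 6318 / 468 = 13.5

13.5


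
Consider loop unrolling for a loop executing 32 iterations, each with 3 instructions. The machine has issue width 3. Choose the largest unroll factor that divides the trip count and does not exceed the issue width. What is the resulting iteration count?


Largest divisor of 32 <= 3 is 2
New iterations = 32 / 2 = 16

16


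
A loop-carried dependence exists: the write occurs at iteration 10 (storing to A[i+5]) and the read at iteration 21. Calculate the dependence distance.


Distance = read iteration - write iteration
= 21 - 10 = 11

11


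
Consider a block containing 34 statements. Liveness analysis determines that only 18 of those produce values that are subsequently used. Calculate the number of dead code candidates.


Dead code = total statements - live definitions
= 34 - 18 = 16

16


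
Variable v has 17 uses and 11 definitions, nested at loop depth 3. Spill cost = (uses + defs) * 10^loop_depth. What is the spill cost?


uses + defs = 17 + 11 = 28
10^3 = 1000
Spill cost = 28 * 1000 = 28000

28000


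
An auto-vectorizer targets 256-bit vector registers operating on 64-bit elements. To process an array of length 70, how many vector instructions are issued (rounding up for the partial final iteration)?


Width = 256 / 64 = 4 elements per vector op
Iterations = ceil(70 / 4) = 18

18


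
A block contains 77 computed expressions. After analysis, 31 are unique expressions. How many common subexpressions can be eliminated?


CSE count = total expressions - unique expressions
= 77 - 31 = 46

46


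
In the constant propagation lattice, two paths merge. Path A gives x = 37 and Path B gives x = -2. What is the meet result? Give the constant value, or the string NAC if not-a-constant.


Meet operation: if both paths give the same constant, result is that constant; if they differ, result is NAC (not-a-constant).
Path A: 37, Path B: -2 -> differ
Result: not-a-constant -> NAC

NAC


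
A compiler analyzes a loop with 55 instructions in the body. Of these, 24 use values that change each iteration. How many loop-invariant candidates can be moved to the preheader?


Invariant candidates = total - loop-dependent
= 55 - 24 = 31

31


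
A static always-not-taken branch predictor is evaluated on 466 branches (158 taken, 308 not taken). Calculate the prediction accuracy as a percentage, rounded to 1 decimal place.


Predictor: always-not-taken
Correct predictions = 308
Accuracy = 308 / 466 * 100 = 66.1%

66.1


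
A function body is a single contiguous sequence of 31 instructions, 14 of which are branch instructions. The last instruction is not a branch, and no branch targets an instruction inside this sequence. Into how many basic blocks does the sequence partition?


With no in-sequence branch targets, the leaders are the first instruction plus the instruction after each branch.
Number of basic blocks = branches + 1
= 14 + 1 = 15

15


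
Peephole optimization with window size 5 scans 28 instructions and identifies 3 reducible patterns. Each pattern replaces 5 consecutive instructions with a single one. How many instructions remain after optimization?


Each match removes 4 instructions.
Total removed = 3 * 4 = 12
Remaining = 28 - 12 = 16

16


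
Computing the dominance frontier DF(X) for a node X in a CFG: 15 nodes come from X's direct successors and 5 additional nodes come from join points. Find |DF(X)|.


DF(X) = direct successor contributions + join point contributions
= 15 + 5 = 20

20


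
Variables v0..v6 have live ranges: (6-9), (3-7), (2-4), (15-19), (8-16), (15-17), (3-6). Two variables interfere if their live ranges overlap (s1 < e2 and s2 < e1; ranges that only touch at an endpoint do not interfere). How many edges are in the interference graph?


Check all pairs for overlapping intervals.
Two intervals (s1,e1) and (s2,e2) overlap if s1 < e2 and s2 < e1.
v0 (6-9) vs v1..v6: overlaps v1, v4 -> 2
v1 (3-7) vs v2..v6: overlaps v2, v6 -> 2
v2 (2-4) vs v3..v6: overlaps v6 -> 1
v3 (15-19) vs v4..v6: overlaps v4, v5 -> 2
v4 (8-16) vs v5..v6: overlaps v5 -> 1
v5 (15-17) vs v6: overlaps none -> 0
Total overlapping pairs = 2 + 2 + 1 + 2 + 1 + 0 = 8

8


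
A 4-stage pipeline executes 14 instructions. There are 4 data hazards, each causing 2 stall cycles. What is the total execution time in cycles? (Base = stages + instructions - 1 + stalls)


Base cycles = 4 + 14 - 1 = 17
Total stalls = 4 * 2 = 8
Total = 17 + 8 = 25

25


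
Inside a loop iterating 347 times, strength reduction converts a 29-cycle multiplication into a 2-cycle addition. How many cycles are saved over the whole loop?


Per-iteration saving = 29 - 2 = 27
Total saved = 347 * 27 = 9369

9369


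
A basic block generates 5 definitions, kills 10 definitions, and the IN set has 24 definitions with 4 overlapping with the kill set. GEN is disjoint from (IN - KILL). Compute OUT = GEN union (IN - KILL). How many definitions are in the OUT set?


IN - KILL: 24 - 4 = 20 surviving definitions
OUT = GEN + surviving = 5 + 20 = 25

25
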